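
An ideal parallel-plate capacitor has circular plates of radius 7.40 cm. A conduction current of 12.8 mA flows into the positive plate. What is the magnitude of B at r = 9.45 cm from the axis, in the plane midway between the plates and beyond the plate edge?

By continuity the displacement current in the gap matches the conduction current: I_d = 0.0128 A.
With r > R the enclosed displacement current is the full I_d; B = μ₀ I_d / (2πr) = 2.71×10^-8 T.

2.71×10^-8 T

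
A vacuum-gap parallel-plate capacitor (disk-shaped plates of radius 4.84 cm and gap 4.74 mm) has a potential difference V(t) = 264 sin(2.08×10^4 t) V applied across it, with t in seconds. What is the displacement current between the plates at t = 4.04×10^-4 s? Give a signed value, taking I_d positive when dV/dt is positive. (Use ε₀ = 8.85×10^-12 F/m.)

dV/dt = (264)(2.08×10^4)·cos(8.4032) = -2.867×10^6 V/s.
I_d = C dV/dt with C = ε₀A/d = (8.85×10^-12)(7.359×10^-3)/(4.74×10^-3) = 1.374×10^-11 F, so I_d = (1.374×10^-11)(-2.867×10^6) = -3.94×10^-5 A.

-3.94×10^-5 A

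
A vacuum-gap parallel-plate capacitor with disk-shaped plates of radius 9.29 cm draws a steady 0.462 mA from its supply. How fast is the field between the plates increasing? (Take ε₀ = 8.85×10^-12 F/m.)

1.93×10^9 V/(m·s)

By continuity, I_d in the gap equals the 0.462 mA flowing in the wire.
Since I_d = ε₀ A dE/dt, dE/dt = I_d/(ε₀A) = (4.62×10^-4)/((8.85×10^-12)(0.02711)) = 1.93×10^9 V/(m·s).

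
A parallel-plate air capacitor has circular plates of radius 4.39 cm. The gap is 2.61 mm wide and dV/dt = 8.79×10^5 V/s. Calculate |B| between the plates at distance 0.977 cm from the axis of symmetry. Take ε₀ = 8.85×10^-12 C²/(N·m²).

I_d = C dV/dt with C = ε₀πR²/d = 2.053×10^-11 F, so I_d = (2.053×10^-11)(8.79×10^5) = 1.805×10^-5 A.
∮B·dl = μ₀ I_d,enc with I_d,enc = I_d r²/R² = 8.940×10^-7 A; so B = μ₀ I_d,enc/(2πr) = 1.83×10^-11 T.

1.83×10^-11 T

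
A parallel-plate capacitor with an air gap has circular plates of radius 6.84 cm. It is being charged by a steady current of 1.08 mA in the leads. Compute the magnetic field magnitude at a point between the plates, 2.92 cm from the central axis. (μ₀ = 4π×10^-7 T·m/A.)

1.35×10^-9 T

By continuity the displacement current in the gap matches the conduction current: I_d = 1.08×10^-3 A.
For r < R the Ampère–Maxwell law gives B(2πr) = μ₀ I_d (r²/R²), so B = μ₀ I_d r/(2πR²) = (4π×10^-7)(1.08×10^-3)(0.0292)/(2π·0.0684²) = 1.35×10^-9 T.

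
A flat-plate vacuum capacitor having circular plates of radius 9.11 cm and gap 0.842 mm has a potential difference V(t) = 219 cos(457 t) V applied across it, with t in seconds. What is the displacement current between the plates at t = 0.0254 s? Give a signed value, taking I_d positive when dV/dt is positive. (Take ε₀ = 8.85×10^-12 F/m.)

2.24×10^-5 A

dE/dt = (V₀ω/d)·−sin(ωt) with ωt = 11.6078 rad: (219)(457)(0.8184)/(8.42×10^-4) = 9.728×10^7 V/(m·s).
I_d = ε₀ A dE/dt = (8.85×10^-12)(0.02607)(9.728×10^7) = 2.24×10^-5 A.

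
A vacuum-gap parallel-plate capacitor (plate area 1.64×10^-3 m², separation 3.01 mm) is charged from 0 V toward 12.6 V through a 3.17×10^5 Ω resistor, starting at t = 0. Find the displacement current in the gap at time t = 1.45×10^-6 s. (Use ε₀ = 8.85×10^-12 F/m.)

1.54×10^-5 A

C = ε₀A/d = (8.85×10^-12)(1.64×10^-3)/(3.01×10^-3) = 4.822×10^-12 F, so τ = RC = 1.529×10^-6 s.
The conduction current is I(t) = (V₀/R) e^(−t/τ), and the displacement current between the plates equals it.
t/τ = 0.9483; I_d = (12.6/3.17×10^5) · e^(−0.9483) = (3.975×10^-5)(0.3874) = 1.54×10^-5 A.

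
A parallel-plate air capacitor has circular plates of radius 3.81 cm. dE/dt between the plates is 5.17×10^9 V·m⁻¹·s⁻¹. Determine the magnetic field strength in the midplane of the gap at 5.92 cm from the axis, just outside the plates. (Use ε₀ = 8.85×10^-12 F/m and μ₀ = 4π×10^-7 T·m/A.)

7.05×10^-10 T

Total displacement current: I_d = ε₀(πR²)(dE/dt) = (8.85×10^-12)(4.560×10^-3)(5.17×10^9) = 2.086×10^-4 A.
For r ≥ R the full I_d is enclosed: B = μ₀ I_d/(2πr) = (4π×10^-7)(2.086×10^-4)/(2π·0.0592) = 7.05×10^-10 T.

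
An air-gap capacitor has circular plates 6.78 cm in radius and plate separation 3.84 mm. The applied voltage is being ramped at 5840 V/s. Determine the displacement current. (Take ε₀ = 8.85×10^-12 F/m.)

1.94×10^-7 A

E = V/d so dE/dt = (dV/dt)/d = 1.521×10^6 V/(m·s), and I_d = ε₀ A dE/dt = (8.85×10^-12)(0.01444)(1.521×10^6) = 1.94×10^-7 A.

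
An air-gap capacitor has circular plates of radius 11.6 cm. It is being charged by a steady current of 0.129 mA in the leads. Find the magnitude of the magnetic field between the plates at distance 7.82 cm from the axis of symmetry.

By continuity the displacement current in the gap matches the conduction current: I_d = 1.29×10^-4 A.
∮B·dl = μ₀ I_d,enc with I_d,enc = I_d r²/R² = 5.863×10^-5 A; so B = μ₀ I_d,enc/(2πr) = 1.50×10^-10 T.

1.50×10^-10 T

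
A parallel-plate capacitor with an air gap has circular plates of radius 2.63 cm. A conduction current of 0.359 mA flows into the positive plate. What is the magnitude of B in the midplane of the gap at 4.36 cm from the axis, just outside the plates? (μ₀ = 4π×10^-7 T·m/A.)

1.65×10^-9 T

No conduction current crosses the gap, so I_d there equals the 3.59×10^-4 A in the leads.
For r ≥ R the full I_d is enclosed: B = μ₀ I_d/(2πr) = (4π×10^-7)(3.59×10^-4)/(2π·0.0436) = 1.65×10^-9 T.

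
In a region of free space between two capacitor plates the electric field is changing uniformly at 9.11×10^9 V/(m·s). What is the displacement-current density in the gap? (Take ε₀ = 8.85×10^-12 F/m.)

0.0806 A/m²

J_d = ε₀ dE/dt = (8.85×10^-12)(9.11×10^9) = 0.0806 A/m².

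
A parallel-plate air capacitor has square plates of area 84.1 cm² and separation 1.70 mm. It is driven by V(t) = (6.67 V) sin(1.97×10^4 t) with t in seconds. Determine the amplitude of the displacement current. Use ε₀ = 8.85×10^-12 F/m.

5.75×10^-6 A

The displacement current equals the conduction current C dV/dt, which peaks at C V₀ ω.
With C = ε₀A/d = (8.85×10^-12)(8.41×10^-3)/(1.70×10^-3) = 4.378×10^-11 F and ω = 1.97×10^4 rad/s, I_d,max = (4.378×10^-11)(6.67)(1.97×10^4) = 5.75×10^-6 A.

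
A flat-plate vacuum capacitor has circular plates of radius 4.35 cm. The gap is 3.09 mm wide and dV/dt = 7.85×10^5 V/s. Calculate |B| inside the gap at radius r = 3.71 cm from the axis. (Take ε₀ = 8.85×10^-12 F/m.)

5.24×10^-11 T

With E = V/d, dE/dt = 2.540×10^8 V/(m·s) and πR² = 5.945×10^-3 m², giving I_d = ε₀ πR² dE/dt = 1.336×10^-5 A.
∮B·dl = μ₀ I_d,enc with I_d,enc = I_d r²/R² = 9.718×10^-6 A; so B = μ₀ I_d,enc/(2πr) = 5.24×10^-11 T.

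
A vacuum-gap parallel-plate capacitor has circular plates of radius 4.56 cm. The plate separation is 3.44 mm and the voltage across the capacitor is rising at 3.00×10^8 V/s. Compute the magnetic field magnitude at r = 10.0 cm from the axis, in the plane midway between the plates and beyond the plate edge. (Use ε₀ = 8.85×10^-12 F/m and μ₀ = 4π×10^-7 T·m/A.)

With E = V/d, dE/dt = 8.721×10^10 V/(m·s) and πR² = 6.533×10^-3 m², giving I_d = ε₀ πR² dE/dt = 5.042×10^-3 A.
With r > R the enclosed displacement current is the full I_d; B = μ₀ I_d / (2πr) = 1.01×10^-8 T.

1.01×10^-8 T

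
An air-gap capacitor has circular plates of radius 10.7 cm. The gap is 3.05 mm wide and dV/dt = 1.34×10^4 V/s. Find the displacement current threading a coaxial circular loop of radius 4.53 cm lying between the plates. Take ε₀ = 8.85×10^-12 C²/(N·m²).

With E = V/d, dE/dt = 4.393×10^6 V/(m·s) and πR² = 0.03597 m², giving I_d = ε₀ πR² dE/dt = 1.398×10^-6 A.
The field is uniform, so I_d,enc = I_d (r/R)² = (1.398×10^-6)(4.53/10.7)² = 2.51×10^-7 A.

2.51×10^-7 A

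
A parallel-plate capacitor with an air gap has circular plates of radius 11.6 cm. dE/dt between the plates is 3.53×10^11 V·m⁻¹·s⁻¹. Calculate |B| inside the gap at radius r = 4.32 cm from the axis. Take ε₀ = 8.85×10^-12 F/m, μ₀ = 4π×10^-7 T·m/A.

8.48×10^-8 T

I_d = ε₀ dΦ_E/dt = ε₀ πR² (dE/dt) = (8.85×10^-12)(0.04227)(3.53×10^11) = 0.1321 A through the full plate area.
∮B·dl = μ₀ I_d,enc with I_d,enc = I_d r²/R² = 0.01832 A; so B = μ₀ I_d,enc/(2πr) = 8.48×10^-8 T.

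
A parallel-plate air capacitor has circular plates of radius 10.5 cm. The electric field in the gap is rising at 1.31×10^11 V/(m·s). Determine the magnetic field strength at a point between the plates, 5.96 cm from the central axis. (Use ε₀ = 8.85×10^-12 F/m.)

I_d = ε₀ dΦ_E/dt = ε₀ πR² (dE/dt) = (8.85×10^-12)(0.03464)(1.31×10^11) = 0.04016 A through the full plate area.
∮B·dl = μ₀ I_d,enc with I_d,enc = I_d r²/R² = 0.01294 A; so B = μ₀ I_d,enc/(2πr) = 4.34×10^-8 T.

4.34×10^-8 T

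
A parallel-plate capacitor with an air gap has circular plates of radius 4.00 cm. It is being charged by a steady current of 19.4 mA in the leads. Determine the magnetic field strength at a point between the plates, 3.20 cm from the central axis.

By continuity the displacement current in the gap matches the conduction current: I_d = 0.0194 A.
An Ampèrian loop of radius r encloses a fraction (r/R)² of I_d. Then B·2πr = μ₀ I_d (r/R)², giving B = μ₀ I_d r/(2πR²) = 7.76×10^-8 T.

7.76×10^-8 T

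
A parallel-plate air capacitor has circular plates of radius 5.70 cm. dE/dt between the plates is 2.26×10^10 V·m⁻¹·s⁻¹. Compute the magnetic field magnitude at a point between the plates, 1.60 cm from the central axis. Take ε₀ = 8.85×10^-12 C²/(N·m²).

Total displacement current: I_d = ε₀(πR²)(dE/dt) = (8.85×10^-12)(0.01021)(2.26×10^10) = 2.042×10^-3 A.
An Ampèrian loop of radius r encloses a fraction (r/R)² of I_d. Then B·2πr = μ₀ I_d (r/R)², giving B = μ₀ I_d r/(2πR²) = 2.01×10^-9 T.

2.01×10^-9 T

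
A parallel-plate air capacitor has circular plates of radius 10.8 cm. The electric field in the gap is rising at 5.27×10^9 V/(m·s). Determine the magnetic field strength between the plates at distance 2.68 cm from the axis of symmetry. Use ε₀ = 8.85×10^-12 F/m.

I_d = ε₀ dΦ_E/dt = ε₀ πR² (dE/dt) = (8.85×10^-12)(0.03664)(5.27×10^9) = 1.709×10^-3 A through the full plate area.
∮B·dl = μ₀ I_d,enc with I_d,enc = I_d r²/R² = 1.052×10^-4 A; so B = μ₀ I_d,enc/(2πr) = 7.85×10^-10 T.

7.85×10^-10 T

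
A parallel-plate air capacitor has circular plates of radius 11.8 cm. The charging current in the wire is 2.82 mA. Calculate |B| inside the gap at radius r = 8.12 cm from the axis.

Between the plates the displacement current equals the wire current: I_d = 2.82 mA = 2.82×10^-3 A.
An Ampèrian loop of radius r encloses a fraction (r/R)² of I_d. Then B·2πr = μ₀ I_d (r/R)², giving B = μ₀ I_d r/(2πR²) = 3.29×10^-9 T.

3.29×10^-9 T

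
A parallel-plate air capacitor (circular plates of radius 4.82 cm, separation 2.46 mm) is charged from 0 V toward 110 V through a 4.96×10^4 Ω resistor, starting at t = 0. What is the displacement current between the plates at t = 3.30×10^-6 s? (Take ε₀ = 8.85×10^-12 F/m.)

With C = ε₀A/d = (8.85×10^-12)(7.299×10^-3)/(2.46×10^-3) = 2.626×10^-11 F, the time constant is τ = RC = 1.302×10^-6 s, so t/τ = 2.535 and e^(−t/τ) = 0.07926.
I_d = I_cond = (V₀/R) e^(−t/τ) = (2.218×10^-3)(0.07926) = 1.76×10^-4 A.

1.76×10^-4 A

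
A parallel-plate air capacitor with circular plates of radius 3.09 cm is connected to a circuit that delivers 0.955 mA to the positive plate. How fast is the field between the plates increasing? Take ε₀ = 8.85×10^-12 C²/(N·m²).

3.60×10^10 V/(m·s)

Charge continuity gives I_d = I = 9.55×10^-4 A between the plates.
Then dE/dt = I_d/(ε₀A) = 3.60×10^10 V/(m·s).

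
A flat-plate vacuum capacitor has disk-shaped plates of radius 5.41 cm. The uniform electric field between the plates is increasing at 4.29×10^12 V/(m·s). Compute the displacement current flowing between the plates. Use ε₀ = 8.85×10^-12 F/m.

The displacement current is ε₀ times dΦ_E/dt = ε₀ A dE/dt = (8.85×10^-12)(9.195×10^-3)(4.29×10^12) = 0.349 A.

0.349 A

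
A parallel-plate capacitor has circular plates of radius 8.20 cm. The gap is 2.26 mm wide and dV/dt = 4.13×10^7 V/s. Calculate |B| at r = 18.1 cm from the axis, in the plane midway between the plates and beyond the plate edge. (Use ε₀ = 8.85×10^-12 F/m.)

dE/dt = (dV/dt)/d = 1.827×10^10 V/(m·s); I_d = ε₀(πR²)(dE/dt) = (8.85×10^-12)(0.02112)(1.827×10^10) = 3.415×10^-3 A.
For r ≥ R the full I_d is enclosed: B = μ₀ I_d/(2πr) = (4π×10^-7)(3.415×10^-3)/(2π·0.181) = 3.77×10^-9 T.

3.77×10^-9 T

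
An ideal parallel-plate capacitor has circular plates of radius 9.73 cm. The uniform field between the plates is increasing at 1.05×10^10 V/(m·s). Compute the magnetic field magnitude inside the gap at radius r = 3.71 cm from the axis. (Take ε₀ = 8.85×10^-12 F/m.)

2.17×10^-9 T

Total displacement current: I_d = ε₀(πR²)(dE/dt) = (8.85×10^-12)(0.02974)(1.05×10^10) = 2.764×10^-3 A.
For r < R the Ampère–Maxwell law gives B(2πr) = μ₀ I_d (r²/R²), so B = μ₀ I_d r/(2πR²) = (4π×10^-7)(2.764×10^-3)(0.0371)/(2π·0.0973²) = 2.17×10^-9 T.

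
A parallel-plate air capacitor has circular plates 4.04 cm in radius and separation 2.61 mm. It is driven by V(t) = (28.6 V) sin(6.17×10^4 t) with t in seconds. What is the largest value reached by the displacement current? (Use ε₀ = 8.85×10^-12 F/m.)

The displacement current equals the conduction current C dV/dt, which peaks at C V₀ ω.
With C = ε₀A/d = (8.85×10^-12)(5.128×10^-3)/(2.61×10^-3) = 1.739×10^-11 F and ω = 6.17×10^4 rad/s, I_d,max = (1.739×10^-11)(28.6)(6.17×10^4) = 3.07×10^-5 A.

3.07×10^-5 A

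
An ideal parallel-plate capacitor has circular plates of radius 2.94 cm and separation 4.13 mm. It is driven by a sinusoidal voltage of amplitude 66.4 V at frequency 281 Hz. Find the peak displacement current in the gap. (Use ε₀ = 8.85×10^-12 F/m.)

6.82×10^-7 A

C = ε₀A/d = (8.85×10^-12)(2.715×10^-3)/(4.13×10^-3) = 5.818×10^-12 F; ω = 2πf = 1766 rad/s.
I_d = C dV/dt, so |I_d|_max = C V₀ ω = (5.818×10^-12)(66.4)(1766) = 6.82×10^-7 A.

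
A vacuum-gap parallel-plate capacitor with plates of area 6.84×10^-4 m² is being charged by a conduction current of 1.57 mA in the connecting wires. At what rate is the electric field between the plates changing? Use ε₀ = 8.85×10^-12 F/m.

The displacement current between the plates equals the conduction current, I_d = 1.57 mA.
Then dE/dt = I_d/(ε₀A) = 2.59×10^11 V/(m·s).

2.59×10^11 V/(m·s)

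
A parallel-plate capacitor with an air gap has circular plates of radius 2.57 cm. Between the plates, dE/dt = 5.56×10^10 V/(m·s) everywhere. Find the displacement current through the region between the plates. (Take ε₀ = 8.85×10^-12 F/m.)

The displacement current is ε₀ times dΦ_E/dt = ε₀ A dE/dt = (8.85×10^-12)(2.075×10^-3)(5.56×10^10) = 1.02×10^-3 A.

1.02×10^-3 A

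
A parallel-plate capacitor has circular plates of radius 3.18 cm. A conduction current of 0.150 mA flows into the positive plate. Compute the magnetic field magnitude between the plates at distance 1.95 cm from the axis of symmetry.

No conduction current crosses the gap, so I_d there equals the 1.50×10^-4 A in the leads.
An Ampèrian loop of radius r encloses a fraction (r/R)² of I_d. Then B·2πr = μ₀ I_d (r/R)², giving B = μ₀ I_d r/(2πR²) = 5.78×10^-10 T.

5.78×10^-10 T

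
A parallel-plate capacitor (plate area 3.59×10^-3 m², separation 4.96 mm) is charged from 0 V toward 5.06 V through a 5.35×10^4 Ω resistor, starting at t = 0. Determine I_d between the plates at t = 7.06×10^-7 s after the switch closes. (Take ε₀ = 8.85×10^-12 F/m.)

C = ε₀A/d = (8.85×10^-12)(3.59×10^-3)/(4.96×10^-3) = 6.406×10^-12 F and τ = RC = 3.427×10^-7 s. I_d in the gap equals the RC charging current.
I_d(t) = (V₀/R) e^(−t/τ) = 9.458×10^-5 · e^(−2.060) = 1.21×10^-5 A.

1.21×10^-5 A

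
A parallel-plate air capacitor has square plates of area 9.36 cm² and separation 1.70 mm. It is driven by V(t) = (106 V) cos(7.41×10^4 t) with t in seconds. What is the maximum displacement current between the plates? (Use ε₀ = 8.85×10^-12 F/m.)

The displacement current equals the conduction current C dV/dt, which peaks at C V₀ ω.
With C = ε₀A/d = (8.85×10^-12)(9.36×10^-4)/(1.70×10^-3) = 4.873×10^-12 F and ω = 7.41×10^4 rad/s, I_d,max = (4.873×10^-12)(106)(7.41×10^4) = 3.83×10^-5 A.

3.83×10^-5 A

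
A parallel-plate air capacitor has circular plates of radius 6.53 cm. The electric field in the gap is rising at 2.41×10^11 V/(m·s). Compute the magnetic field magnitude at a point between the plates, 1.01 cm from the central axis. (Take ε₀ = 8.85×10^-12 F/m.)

Total displacement current: I_d = ε₀(πR²)(dE/dt) = (8.85×10^-12)(0.01340)(2.41×10^11) = 0.02858 A.
An Ampèrian loop of radius r encloses a fraction (r/R)² of I_d. Then B·2πr = μ₀ I_d (r/R)², giving B = μ₀ I_d r/(2πR²) = 1.35×10^-8 T.

1.35×10^-8 T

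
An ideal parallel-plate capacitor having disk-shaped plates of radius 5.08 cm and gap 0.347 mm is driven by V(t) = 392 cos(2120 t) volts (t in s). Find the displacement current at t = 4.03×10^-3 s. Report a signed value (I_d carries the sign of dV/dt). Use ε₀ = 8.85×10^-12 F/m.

dE/dt = (V₀ω/d)·−sin(ωt) with ωt = 8.5436 rad: (392)(2120)(-0.7715)/(3.47×10^-4) = -1.848×10^9 V/(m·s).
I_d = ε₀ A dE/dt = (8.85×10^-12)(8.107×10^-3)(-1.848×10^9) = -1.33×10^-4 A.

-1.33×10^-4 A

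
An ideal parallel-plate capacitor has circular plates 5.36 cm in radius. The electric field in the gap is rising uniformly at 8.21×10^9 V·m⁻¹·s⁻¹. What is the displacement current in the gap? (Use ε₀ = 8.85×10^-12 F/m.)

6.56×10^-4 A

The displacement current is ε₀ times dΦ_E/dt = ε₀ A dE/dt = (8.85×10^-12)(9.026×10^-3)(8.21×10^9) = 6.56×10^-4 A.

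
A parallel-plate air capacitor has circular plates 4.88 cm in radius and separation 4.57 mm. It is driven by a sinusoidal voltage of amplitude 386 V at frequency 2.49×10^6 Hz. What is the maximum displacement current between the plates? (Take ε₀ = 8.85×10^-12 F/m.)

0.0875 A

(dE/dt)_max = V₀ω/d = 1.322×10^12 V/(m·s); ω = 2πf = 1.565×10^7 rad/s.
I_d,max = ε₀ A (dE/dt)_max = (8.85×10^-12)(7.482×10^-3)(1.322×10^12) = 0.0875 A.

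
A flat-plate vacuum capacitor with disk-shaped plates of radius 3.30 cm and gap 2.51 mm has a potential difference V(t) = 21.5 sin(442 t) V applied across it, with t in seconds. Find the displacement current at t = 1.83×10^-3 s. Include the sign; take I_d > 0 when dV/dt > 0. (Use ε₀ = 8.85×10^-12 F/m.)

7.91×10^-8 A

C = ε₀A/d = (8.85×10^-12)(3.421×10^-3)/(2.51×10^-3) = 1.206×10^-11 F. dV/dt = V₀ω·cos(ωt); at ωt = 0.80886 rad this factor is 0.6903.
I_d = C dV/dt = (1.206×10^-11)(21.5)(442)(0.6903) = 7.91×10^-8 A.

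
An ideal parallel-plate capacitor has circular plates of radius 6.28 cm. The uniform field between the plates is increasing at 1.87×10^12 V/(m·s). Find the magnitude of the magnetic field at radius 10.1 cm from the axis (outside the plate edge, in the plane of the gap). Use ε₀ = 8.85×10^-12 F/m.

4.06×10^-7 T

Total displacement current: I_d = ε₀(πR²)(dE/dt) = (8.85×10^-12)(0.01239)(1.87×10^12) = 0.2050 A.
For r ≥ R the full I_d is enclosed: B = μ₀ I_d/(2πr) = (4π×10^-7)(0.2050)/(2π·0.101) = 4.06×10^-7 T.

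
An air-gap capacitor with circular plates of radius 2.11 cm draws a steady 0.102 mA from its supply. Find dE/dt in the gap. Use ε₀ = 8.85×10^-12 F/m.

8.24×10^9 V/(m·s)

By continuity, I_d in the gap equals the 0.102 mA flowing in the wire.
Then dE/dt = I_d/(ε₀A) = 8.24×10^9 V/(m·s).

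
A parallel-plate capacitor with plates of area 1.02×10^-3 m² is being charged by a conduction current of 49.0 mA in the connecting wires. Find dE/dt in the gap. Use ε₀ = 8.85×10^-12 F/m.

By continuity, I_d in the gap equals the 49.0 mA flowing in the wire.
Since I_d = ε₀ A dE/dt, dE/dt = I_d/(ε₀A) = (0.0490)/((8.85×10^-12)(1.02×10^-3)) = 5.43×10^12 V/(m·s).

5.43×10^12 V/(m·s)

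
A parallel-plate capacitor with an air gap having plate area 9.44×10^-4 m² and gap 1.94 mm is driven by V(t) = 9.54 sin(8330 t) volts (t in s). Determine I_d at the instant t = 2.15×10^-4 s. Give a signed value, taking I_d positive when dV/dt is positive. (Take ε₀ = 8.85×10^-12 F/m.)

-7.47×10^-8 A

C = ε₀A/d = (8.85×10^-12)(9.44×10^-4)/(1.94×10^-3) = 4.306×10^-12 F. dV/dt = V₀ω·cos(ωt); at ωt = 1.79095 rad this factor is -0.2184.
I_d = C dV/dt = (4.306×10^-12)(9.54)(8330)(-0.2184) = -7.47×10^-8 A.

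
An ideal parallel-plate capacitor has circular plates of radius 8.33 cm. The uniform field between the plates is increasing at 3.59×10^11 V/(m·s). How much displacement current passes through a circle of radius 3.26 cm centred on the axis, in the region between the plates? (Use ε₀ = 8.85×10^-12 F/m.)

I_d = ε₀ dΦ_E/dt = ε₀ πR² (dE/dt) = (8.85×10^-12)(0.02180)(3.59×10^11) = 0.06926 A through the full plate area.
Through an area πr² the displacement current is I_d·(πr²/πR²) = I_d (r/R)² = 0.0106 A.

0.0106 A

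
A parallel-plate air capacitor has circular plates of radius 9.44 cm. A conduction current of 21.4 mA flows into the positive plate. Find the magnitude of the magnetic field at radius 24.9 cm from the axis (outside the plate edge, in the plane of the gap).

1.72×10^-8 T

By continuity the displacement current in the gap matches the conduction current: I_d = 0.0214 A.
With r > R the enclosed displacement current is the full I_d; B = μ₀ I_d / (2πr) = 1.72×10^-8 T.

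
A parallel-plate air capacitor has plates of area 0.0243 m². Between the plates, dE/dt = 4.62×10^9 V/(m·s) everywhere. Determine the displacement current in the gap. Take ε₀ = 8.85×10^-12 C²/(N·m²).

9.94×10^-4 A

I_d = ε₀ A (dE/dt) = (8.85×10^-12)(0.0243 m²)(4.62×10^9) = 9.94×10^-4 A.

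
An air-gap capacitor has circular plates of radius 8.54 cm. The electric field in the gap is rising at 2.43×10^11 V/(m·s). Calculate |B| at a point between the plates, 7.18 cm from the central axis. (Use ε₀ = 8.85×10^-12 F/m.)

Total displacement current: I_d = ε₀(πR²)(dE/dt) = (8.85×10^-12)(0.02291)(2.43×10^11) = 0.04927 A.
For r < R the Ampère–Maxwell law gives B(2πr) = μ₀ I_d (r²/R²), so B = μ₀ I_d r/(2πR²) = (4π×10^-7)(0.04927)(0.0718)/(2π·0.0854²) = 9.70×10^-8 T.

9.70×10^-8 T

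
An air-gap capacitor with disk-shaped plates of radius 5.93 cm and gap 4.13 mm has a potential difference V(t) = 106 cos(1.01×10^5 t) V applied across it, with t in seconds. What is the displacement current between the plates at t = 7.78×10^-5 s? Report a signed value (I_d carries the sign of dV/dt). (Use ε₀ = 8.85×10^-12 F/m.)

-2.53×10^-4 A

dE/dt = (V₀ω/d)·−sin(ωt) with ωt = 7.8578 rad: (106)(1.01×10^5)(-1.000)/(4.13×10^-3) = -2.592×10^9 V/(m·s).
I_d = ε₀ A dE/dt = (8.85×10^-12)(0.01105)(-2.592×10^9) = -2.53×10^-4 A.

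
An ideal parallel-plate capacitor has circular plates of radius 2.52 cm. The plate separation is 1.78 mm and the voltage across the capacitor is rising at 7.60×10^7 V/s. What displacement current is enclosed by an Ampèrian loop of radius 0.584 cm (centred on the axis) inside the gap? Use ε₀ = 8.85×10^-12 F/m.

4.05×10^-5 A

With E = V/d, dE/dt = 4.270×10^10 V/(m·s) and πR² = 1.995×10^-3 m², giving I_d = ε₀ πR² dE/dt = 7.539×10^-4 A.
The field is uniform, so I_d,enc = I_d (r/R)² = (7.539×10^-4)(0.584/2.52)² = 4.05×10^-5 A.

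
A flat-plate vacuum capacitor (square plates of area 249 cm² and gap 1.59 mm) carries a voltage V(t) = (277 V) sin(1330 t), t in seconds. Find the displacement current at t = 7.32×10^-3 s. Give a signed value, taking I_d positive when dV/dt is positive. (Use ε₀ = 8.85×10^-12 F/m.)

C = ε₀A/d = (8.85×10^-12)(0.0249)/(1.59×10^-3) = 1.386×10^-10 F. dV/dt = V₀ω·cos(ωt); at ωt = 9.7356 rad this factor is -0.9521.
I_d = C dV/dt = (1.386×10^-10)(277)(1330)(-0.9521) = -4.86×10^-5 A.

-4.86×10^-5 A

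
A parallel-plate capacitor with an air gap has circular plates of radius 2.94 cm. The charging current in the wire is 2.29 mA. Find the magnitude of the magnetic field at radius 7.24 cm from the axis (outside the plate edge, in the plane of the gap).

No conduction current crosses the gap, so I_d there equals the 2.29×10^-3 A in the leads.
For r ≥ R the full I_d is enclosed: B = μ₀ I_d/(2πr) = (4π×10^-7)(2.29×10^-3)/(2π·0.0724) = 6.33×10^-9 T.

6.33×10^-9 T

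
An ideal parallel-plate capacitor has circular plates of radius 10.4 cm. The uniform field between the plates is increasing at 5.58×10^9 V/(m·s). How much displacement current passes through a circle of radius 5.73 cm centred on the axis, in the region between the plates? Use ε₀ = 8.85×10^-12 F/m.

5.09×10^-4 A

I_d = ε₀ dΦ_E/dt = ε₀ πR² (dE/dt) = (8.85×10^-12)(0.03398)(5.58×10^9) = 1.678×10^-3 A through the full plate area.
Since J_d is uniform, the enclosed fraction is (r/R)² = 0.3036, giving I_d,enc = 5.09×10^-4 A.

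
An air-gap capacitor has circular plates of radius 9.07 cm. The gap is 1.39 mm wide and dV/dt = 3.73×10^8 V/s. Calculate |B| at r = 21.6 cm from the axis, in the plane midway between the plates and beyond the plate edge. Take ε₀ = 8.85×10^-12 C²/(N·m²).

With E = V/d, dE/dt = 2.683×10^11 V/(m·s) and πR² = 0.02584 m², giving I_d = ε₀ πR² dE/dt = 0.06136 A.
Outside the plates the loop encloses all of I_d, so B·2πr = μ₀ I_d and B = 5.68×10^-8 T.

5.68×10^-8 T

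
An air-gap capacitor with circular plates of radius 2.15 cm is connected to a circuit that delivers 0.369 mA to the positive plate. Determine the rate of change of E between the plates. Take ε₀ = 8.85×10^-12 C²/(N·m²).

The displacement current between the plates equals the conduction current, I_d = 0.369 mA.
Since I_d = ε₀ A dE/dt, dE/dt = I_d/(ε₀A) = (3.69×10^-4)/((8.85×10^-12)(1.452×10^-3)) = 2.87×10^10 V/(m·s).

2.87×10^10 V/(m·s)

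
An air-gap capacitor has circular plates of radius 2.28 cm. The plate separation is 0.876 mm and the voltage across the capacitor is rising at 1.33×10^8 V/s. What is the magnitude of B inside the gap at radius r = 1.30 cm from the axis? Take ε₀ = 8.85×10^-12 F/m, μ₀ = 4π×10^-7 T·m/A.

1.10×10^-8 T

dE/dt = (dV/dt)/d = 1.518×10^11 V/(m·s); I_d = ε₀(πR²)(dE/dt) = (8.85×10^-12)(1.633×10^-3)(1.518×10^11) = 2.194×10^-3 A.
For r < R the Ampère–Maxwell law gives B(2πr) = μ₀ I_d (r²/R²), so B = μ₀ I_d r/(2πR²) = (4π×10^-7)(2.194×10^-3)(0.0130)/(2π·0.0228²) = 1.10×10^-8 T.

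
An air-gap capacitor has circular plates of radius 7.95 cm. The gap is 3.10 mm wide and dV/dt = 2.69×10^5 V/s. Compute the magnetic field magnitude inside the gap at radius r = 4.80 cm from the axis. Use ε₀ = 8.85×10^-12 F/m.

With E = V/d, dE/dt = 8.677×10^7 V/(m·s) and πR² = 0.01986 m², giving I_d = ε₀ πR² dE/dt = 1.525×10^-5 A.
For r < R the Ampère–Maxwell law gives B(2πr) = μ₀ I_d (r²/R²), so B = μ₀ I_d r/(2πR²) = (4π×10^-7)(1.525×10^-5)(0.0480)/(2π·0.0795²) = 2.32×10^-11 T.

2.32×10^-11 T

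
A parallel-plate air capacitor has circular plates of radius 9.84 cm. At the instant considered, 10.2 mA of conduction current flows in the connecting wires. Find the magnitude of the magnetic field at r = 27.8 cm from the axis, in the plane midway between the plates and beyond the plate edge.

No conduction current crosses the gap, so I_d there equals the 0.0102 A in the leads.
For r ≥ R the full I_d is enclosed: B = μ₀ I_d/(2πr) = (4π×10^-7)(0.0102)/(2π·0.278) = 7.34×10^-9 T.

7.34×10^-9 T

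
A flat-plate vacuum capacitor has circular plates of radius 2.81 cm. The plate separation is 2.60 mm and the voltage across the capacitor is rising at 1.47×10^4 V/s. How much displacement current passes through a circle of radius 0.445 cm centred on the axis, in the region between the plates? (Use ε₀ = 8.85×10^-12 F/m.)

3.11×10^-9 A

I_d = C dV/dt with C = ε₀πR²/d = 8.445×10^-12 F, so I_d = (8.445×10^-12)(1.47×10^4) = 1.241×10^-7 A.
Since J_d is uniform, the enclosed fraction is (r/R)² = 0.02508, giving I_d,enc = 3.11×10^-9 A.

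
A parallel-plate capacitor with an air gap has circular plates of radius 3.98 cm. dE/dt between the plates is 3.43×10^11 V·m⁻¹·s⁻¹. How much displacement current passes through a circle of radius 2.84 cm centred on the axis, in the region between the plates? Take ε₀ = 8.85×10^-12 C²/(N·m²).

7.69×10^-3 A

I_d = ε₀ dΦ_E/dt = ε₀ πR² (dE/dt) = (8.85×10^-12)(4.976×10^-3)(3.43×10^11) = 0.01510 A through the full plate area.
The field is uniform, so I_d,enc = I_d (r/R)² = (0.01510)(2.84/3.98)² = 7.69×10^-3 A.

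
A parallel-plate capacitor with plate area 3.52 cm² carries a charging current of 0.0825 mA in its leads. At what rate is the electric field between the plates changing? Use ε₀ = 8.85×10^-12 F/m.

2.65×10^10 V/(m·s)

By continuity, I_d in the gap equals the 0.0825 mA flowing in the wire.
Then dE/dt = I_d/(ε₀A) = 2.65×10^10 V/(m·s).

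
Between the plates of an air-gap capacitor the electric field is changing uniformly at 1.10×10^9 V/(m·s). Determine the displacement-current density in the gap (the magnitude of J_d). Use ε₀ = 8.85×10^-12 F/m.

9.74×10^-3 A/m²

The displacement-current density is ε₀ ∂E/∂t = (8.85×10^-12)(1.10×10^9) = 9.74×10^-3 A/m².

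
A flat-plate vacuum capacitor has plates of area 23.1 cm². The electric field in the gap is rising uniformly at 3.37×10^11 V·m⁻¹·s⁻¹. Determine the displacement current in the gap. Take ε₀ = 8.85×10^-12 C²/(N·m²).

I_d = ε₀ A (dE/dt) = (8.85×10^-12)(2.31×10^-3 m²)(3.37×10^11) = 6.89×10^-3 A.

6.89×10^-3 A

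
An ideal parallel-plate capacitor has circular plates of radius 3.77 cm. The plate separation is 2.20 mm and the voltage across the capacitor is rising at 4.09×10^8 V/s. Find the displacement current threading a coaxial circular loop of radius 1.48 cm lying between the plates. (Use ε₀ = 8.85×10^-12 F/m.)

I_d = C dV/dt with C = ε₀πR²/d = 1.796×10^-11 F, so I_d = (1.796×10^-11)(4.09×10^8) = 7.346×10^-3 A.
Through an area πr² the displacement current is I_d·(πr²/πR²) = I_d (r/R)² = 1.13×10^-3 A.

1.13×10^-3 A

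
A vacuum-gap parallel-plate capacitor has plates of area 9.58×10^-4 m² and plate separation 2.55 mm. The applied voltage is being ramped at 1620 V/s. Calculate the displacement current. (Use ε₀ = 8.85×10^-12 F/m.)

The field between the plates is E = V/d, so dE/dt = (1620)/(2.55×10^-3 m) = 6.353×10^5 V/(m·s).
I_d = ε₀ A (dE/dt) = (8.85×10^-12)(9.58×10^-4)(6.353×10^5) = 5.39×10^-9 A.

5.39×10^-9 A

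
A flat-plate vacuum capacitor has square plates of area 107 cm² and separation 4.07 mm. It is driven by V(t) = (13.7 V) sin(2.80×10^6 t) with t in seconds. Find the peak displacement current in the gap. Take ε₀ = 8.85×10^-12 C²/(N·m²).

C = ε₀A/d = (8.85×10^-12)(0.0107)/(4.07×10^-3) = 2.327×10^-11 F; ω = 2.80×10^6 rad/s.
I_d = C dV/dt, so |I_d|_max = C V₀ ω = (2.327×10^-11)(13.7)(2.80×10^6) = 8.93×10^-4 A.

8.93×10^-4 A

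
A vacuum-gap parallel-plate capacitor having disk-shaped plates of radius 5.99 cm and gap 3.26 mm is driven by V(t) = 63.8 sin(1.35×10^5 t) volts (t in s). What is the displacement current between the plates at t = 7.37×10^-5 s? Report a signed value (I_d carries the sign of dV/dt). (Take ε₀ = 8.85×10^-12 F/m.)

-2.28×10^-4 A

C = ε₀A/d = (8.85×10^-12)(0.01127)/(3.26×10^-3) = 3.059×10^-11 F. dV/dt = V₀ω·cos(ωt); at ωt = 9.9495 rad this factor is -0.8655.
I_d = C dV/dt = (3.059×10^-11)(63.8)(1.35×10^5)(-0.8655) = -2.28×10^-4 A.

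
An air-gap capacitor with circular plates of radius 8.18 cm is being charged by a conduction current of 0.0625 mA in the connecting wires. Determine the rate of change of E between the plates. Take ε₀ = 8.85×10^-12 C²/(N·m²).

3.36×10^8 V/(m·s)

Charge continuity gives I_d = I = 6.25×10^-5 A between the plates.
Inverting I_d = ε₀ A dE/dt gives dE/dt = 6.25×10^-5 / (8.85×10^-12 · 0.02102) = 3.36×10^8 V/(m·s).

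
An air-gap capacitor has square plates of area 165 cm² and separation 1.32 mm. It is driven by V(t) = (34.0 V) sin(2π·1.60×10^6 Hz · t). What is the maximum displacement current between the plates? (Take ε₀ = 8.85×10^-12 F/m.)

0.0378 A

C = ε₀A/d = (8.85×10^-12)(0.0165)/(1.32×10^-3) = 1.106×10^-10 F; ω = 2πf = 1.005×10^7 rad/s.
I_d = C dV/dt, so |I_d|_max = C V₀ ω = (1.106×10^-10)(34.0)(1.005×10^7) = 0.0378 A.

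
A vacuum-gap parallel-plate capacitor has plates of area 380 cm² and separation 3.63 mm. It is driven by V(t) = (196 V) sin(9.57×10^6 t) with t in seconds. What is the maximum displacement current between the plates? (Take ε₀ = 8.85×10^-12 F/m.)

0.174 A

C = ε₀A/d = (8.85×10^-12)(0.0380)/(3.63×10^-3) = 9.264×10^-11 F; ω = 9.57×10^6 rad/s.
I_d = C dV/dt, so |I_d|_max = C V₀ ω = (9.264×10^-11)(196)(9.57×10^6) = 0.174 A.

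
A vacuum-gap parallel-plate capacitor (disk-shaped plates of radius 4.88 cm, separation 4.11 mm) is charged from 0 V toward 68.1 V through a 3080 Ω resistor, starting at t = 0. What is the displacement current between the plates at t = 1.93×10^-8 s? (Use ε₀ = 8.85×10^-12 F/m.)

0.0150 A

C = ε₀A/d = (8.85×10^-12)(7.482×10^-3)/(4.11×10^-3) = 1.611×10^-11 F, so τ = RC = 4.962×10^-8 s.
The conduction current is I(t) = (V₀/R) e^(−t/τ), and the displacement current between the plates equals it.
t/τ = 0.3890; I_d = (68.1/3080) · e^(−0.3890) = (0.02211)(0.6777) = 0.0150 A.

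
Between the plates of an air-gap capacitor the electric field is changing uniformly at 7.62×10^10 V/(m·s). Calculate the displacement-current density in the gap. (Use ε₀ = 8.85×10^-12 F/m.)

0.674 A/m²

J_d = ε₀ ∂E/∂t, so J_d = 0.674 A/m².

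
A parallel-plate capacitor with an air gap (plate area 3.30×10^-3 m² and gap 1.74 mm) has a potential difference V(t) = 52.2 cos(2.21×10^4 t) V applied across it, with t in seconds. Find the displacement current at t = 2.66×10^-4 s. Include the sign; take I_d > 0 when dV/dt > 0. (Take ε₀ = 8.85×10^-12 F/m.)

C = ε₀A/d = (8.85×10^-12)(3.30×10^-3)/(1.74×10^-3) = 1.678×10^-11 F. dV/dt = V₀ω·−sin(ωt); at ωt = 5.8786 rad this factor is 0.3936.
I_d = C dV/dt = (1.678×10^-11)(52.2)(2.21×10^4)(0.3936) = 7.62×10^-6 A.

7.62×10^-6 A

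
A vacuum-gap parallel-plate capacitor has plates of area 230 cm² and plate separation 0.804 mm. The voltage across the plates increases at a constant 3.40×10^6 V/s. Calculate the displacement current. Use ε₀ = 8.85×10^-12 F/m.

8.61×10^-4 A

The field between the plates is E = V/d, so dE/dt = (3.40×10^6)/(8.04×10^-4 m) = 4.229×10^9 V/(m·s).
I_d = ε₀ A (dE/dt) = (8.85×10^-12)(0.0230)(4.229×10^9) = 8.61×10^-4 A.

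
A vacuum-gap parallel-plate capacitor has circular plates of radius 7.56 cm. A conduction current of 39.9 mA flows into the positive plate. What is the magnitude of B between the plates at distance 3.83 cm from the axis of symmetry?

5.35×10^-8 T

No conduction current crosses the gap, so I_d there equals the 0.0399 A in the leads.
An Ampèrian loop of radius r encloses a fraction (r/R)² of I_d. Then B·2πr = μ₀ I_d (r/R)², giving B = μ₀ I_d r/(2πR²) = 5.35×10^-8 T.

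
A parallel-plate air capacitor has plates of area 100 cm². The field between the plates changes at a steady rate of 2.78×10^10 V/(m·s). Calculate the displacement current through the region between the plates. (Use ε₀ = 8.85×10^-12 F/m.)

2.46×10^-3 A

I_d = ε₀ A (dE/dt) = (8.85×10^-12)(0.0100 m²)(2.78×10^10) = 2.46×10^-3 A.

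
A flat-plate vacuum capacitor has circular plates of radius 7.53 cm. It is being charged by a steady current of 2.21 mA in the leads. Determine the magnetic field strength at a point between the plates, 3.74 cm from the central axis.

2.92×10^-9 T

By continuity the displacement current in the gap matches the conduction current: I_d = 2.21×10^-3 A.
For r < R the Ampère–Maxwell law gives B(2πr) = μ₀ I_d (r²/R²), so B = μ₀ I_d r/(2πR²) = (4π×10^-7)(2.21×10^-3)(0.0374)/(2π·0.0753²) = 2.92×10^-9 T.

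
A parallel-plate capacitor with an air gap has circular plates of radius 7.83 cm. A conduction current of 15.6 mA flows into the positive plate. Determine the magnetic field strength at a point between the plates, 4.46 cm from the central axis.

2.27×10^-8 T

Between the plates the displacement current equals the wire current: I_d = 15.6 mA = 0.0156 A.
∮B·dl = μ₀ I_d,enc with I_d,enc = I_d r²/R² = 5.061×10^-3 A; so B = μ₀ I_d,enc/(2πr) = 2.27×10^-8 T.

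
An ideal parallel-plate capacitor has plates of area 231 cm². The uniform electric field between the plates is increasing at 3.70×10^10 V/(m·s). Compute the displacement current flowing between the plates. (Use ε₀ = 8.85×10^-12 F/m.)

7.56×10^-3 A

I_d = ε₀ A (dE/dt) = (8.85×10^-12)(0.0231 m²)(3.70×10^10) = 7.56×10^-3 A.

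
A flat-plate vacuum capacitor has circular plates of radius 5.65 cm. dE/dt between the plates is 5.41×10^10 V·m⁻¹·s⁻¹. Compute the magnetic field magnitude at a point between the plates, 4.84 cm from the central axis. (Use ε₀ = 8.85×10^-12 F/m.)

I_d = ε₀ dΦ_E/dt = ε₀ πR² (dE/dt) = (8.85×10^-12)(0.01003)(5.41×10^10) = 4.802×10^-3 A through the full plate area.
An Ampèrian loop of radius r encloses a fraction (r/R)² of I_d. Then B·2πr = μ₀ I_d (r/R)², giving B = μ₀ I_d r/(2πR²) = 1.46×10^-8 T.

1.46×10^-8 T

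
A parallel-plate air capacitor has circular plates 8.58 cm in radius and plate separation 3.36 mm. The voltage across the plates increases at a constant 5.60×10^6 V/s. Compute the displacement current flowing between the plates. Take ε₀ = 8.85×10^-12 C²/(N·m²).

3.41×10^-4 A

The field between the plates is E = V/d, so dE/dt = (5.60×10^6)/(3.36×10^-3 m) = 1.667×10^9 V/(m·s).
I_d = ε₀ A (dE/dt) = (8.85×10^-12)(0.02313)(1.667×10^9) = 3.41×10^-4 A.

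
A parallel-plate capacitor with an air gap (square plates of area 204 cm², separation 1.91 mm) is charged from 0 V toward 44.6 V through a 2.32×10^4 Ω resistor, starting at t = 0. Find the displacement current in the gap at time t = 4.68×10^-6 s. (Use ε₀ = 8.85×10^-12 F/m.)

C = ε₀A/d = (8.85×10^-12)(0.0204)/(1.91×10^-3) = 9.452×10^-11 F, so τ = RC = 2.193×10^-6 s.
The conduction current is I(t) = (V₀/R) e^(−t/τ), and the displacement current between the plates equals it.
t/τ = 2.134; I_d = (44.6/2.32×10^4) · e^(−2.134) = (1.922×10^-3)(0.1184) = 2.28×10^-4 A.

2.28×10^-4 A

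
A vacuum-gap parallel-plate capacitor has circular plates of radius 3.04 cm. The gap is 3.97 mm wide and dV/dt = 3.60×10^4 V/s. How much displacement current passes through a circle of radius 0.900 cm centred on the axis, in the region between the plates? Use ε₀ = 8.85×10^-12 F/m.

2.04×10^-8 A

With E = V/d, dE/dt = 9.068×10^6 V/(m·s) and πR² = 2.903×10^-3 m², giving I_d = ε₀ πR² dE/dt = 2.330×10^-7 A.
Through an area πr² the displacement current is I_d·(πr²/πR²) = I_d (r/R)² = 2.04×10^-8 A.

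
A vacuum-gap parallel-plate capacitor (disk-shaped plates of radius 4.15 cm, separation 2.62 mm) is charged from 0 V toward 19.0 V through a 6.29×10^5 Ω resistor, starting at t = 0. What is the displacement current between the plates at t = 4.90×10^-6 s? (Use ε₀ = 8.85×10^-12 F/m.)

1.97×10^-5 A

C = ε₀A/d = (8.85×10^-12)(5.411×10^-3)/(2.62×10^-3) = 1.828×10^-11 F, so τ = RC = 1.150×10^-5 s.
The conduction current is I(t) = (V₀/R) e^(−t/τ), and the displacement current between the plates equals it.
t/τ = 0.4261; I_d = (19.0/6.29×10^5) · e^(−0.4261) = (3.021×10^-5)(0.6531) = 1.97×10^-5 A.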